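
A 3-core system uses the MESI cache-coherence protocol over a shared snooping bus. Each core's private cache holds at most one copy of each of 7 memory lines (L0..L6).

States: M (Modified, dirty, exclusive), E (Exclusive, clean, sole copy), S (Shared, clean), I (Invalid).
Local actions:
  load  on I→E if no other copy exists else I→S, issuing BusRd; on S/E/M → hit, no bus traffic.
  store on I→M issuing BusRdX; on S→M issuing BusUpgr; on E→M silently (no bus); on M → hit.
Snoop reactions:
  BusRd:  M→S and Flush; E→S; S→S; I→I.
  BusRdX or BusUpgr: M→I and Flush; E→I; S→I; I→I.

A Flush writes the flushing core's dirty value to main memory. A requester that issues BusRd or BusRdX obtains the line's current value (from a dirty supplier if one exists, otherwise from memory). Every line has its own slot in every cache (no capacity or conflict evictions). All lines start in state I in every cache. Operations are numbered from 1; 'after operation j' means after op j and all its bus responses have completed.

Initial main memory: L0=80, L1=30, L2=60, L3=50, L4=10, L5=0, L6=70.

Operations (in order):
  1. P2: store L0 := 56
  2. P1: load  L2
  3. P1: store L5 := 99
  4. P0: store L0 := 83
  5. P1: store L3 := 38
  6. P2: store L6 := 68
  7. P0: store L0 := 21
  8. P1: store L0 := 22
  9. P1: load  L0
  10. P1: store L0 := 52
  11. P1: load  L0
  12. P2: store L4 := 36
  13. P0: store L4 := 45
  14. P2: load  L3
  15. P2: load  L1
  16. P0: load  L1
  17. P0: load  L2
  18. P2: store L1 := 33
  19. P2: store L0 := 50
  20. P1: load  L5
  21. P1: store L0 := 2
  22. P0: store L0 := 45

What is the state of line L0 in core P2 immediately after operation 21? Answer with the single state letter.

state = I

step 1: P2: store L0 := 56  ⟶  IIM  (L0)  txn=BusRdX  M[L0]=80
step 2: P1: load  L2  ⟶  IEI  (L2)  txn=BusRd  M[L2]=60
step 3: P1: store L5 := 99  ⟶  IMI  (L5)  txn=BusRdX  M[L5]=0
step 4: P0: store L0 := 83  ⟶  MII  (L0)  txn=BusRdX+Flush  M[L0]=56
step 5: P1: store L3 := 38  ⟶  IMI  (L3)  txn=BusRdX  M[L3]=50
step 6: P2: store L6 := 68  ⟶  IIM  (L6)  txn=BusRdX  M[L6]=70
step 7: P0: store L0 := 21  ⟶  MII  (L0)  txn=∅  M[L0]=56
step 8: P1: store L0 := 22  ⟶  IMI  (L0)  txn=BusRdX+Flush  M[L0]=21
step 9: P1: load  L0  ⟶  IMI  (L0)  txn=∅  M[L0]=21
step 10: P1: store L0 := 52  ⟶  IMI  (L0)  txn=∅  M[L0]=21
step 11: P1: load  L0  ⟶  IMI  (L0)  txn=∅  M[L0]=21
step 12: P2: store L4 := 36  ⟶  IIM  (L4)  txn=BusRdX  M[L4]=10
step 13: P0: store L4 := 45  ⟶  MII  (L4)  txn=BusRdX+Flush  M[L4]=36
step 14: P2: load  L3  ⟶  ISS  (L3)  txn=BusRd+Flush  M[L3]=38
step 15: P2: load  L1  ⟶  IIE  (L1)  txn=BusRd  M[L1]=30
step 16: P0: load  L1  ⟶  SIS  (L1)  txn=BusRd  M[L1]=30
step 17: P0: load  L2  ⟶  SSI  (L2)  txn=BusRd  M[L2]=60
step 18: P2: store L1 := 33  ⟶  IIM  (L1)  txn=BusUpgr  M[L1]=30
step 19: P2: store L0 := 50  ⟶  IIM  (L0)  txn=BusRdX+Flush  M[L0]=52
step 20: P1: load  L5  ⟶  IMI  (L5)  txn=∅  M[L5]=0
step 21: P1: store L0 := 2  ⟶  IMI  (L0)  txn=BusRdX+Flush  M[L0]=50
step 22: P0: store L0 := 45  ⟶  MII  (L0)  txn=BusRdX+Flush  M[L0]=2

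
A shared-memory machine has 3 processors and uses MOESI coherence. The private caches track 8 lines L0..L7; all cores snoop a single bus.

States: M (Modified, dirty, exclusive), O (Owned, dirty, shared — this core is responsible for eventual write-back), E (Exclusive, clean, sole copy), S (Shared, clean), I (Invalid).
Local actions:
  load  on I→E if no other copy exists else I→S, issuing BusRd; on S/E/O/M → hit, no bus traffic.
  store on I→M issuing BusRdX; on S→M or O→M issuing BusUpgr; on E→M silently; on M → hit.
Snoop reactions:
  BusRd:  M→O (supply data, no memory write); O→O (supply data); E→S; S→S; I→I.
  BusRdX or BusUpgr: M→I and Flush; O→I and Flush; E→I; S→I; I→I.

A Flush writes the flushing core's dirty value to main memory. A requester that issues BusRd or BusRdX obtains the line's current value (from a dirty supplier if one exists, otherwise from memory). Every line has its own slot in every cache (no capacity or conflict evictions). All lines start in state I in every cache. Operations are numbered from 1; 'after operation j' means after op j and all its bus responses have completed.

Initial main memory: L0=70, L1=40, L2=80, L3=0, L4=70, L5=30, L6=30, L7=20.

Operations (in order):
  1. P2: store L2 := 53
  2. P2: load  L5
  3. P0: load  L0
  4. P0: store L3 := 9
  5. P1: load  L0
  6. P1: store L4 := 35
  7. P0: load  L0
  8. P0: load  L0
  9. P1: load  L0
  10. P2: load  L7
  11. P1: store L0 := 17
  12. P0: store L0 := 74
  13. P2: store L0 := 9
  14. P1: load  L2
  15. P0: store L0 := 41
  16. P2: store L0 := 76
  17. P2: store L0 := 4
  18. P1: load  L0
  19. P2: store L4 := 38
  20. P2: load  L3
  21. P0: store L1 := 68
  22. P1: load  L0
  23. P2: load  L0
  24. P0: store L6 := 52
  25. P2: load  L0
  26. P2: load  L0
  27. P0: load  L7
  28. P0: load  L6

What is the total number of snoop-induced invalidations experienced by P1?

  op1 P2: store L2 := 53 → I/I/M on L2; bus BusRdX; mem=80
  op2 P2: load  L5 → I/I/E on L5; bus BusRd; mem=30
  op3 P0: load  L0 → E/I/I on L0; bus BusRd; mem=70
  op4 P0: store L3 := 9 → M/I/I on L3; bus BusRdX; mem=0
  op5 P1: load  L0 → S/S/I on L0; bus BusRd; mem=70
  op6 P1: store L4 := 35 → I/M/I on L4; bus BusRdX; mem=70
  op7 P0: load  L0 → S/S/I on L0; bus (none); mem=70
  op8 P0: load  L0 → S/S/I on L0; bus (none); mem=70
  op9 P1: load  L0 → S/S/I on L0; bus (none); mem=70
  op10 P2: load  L7 → I/I/E on L7; bus BusRd; mem=20
  op11 P1: store L0 := 17 → I/M/I on L0; bus BusUpgr; mem=70
  op12 P0: store L0 := 74 → M/I/I on L0; bus BusRdX Flush; mem=17
  op13 P2: store L0 := 9 → I/I/M on L0; bus BusRdX Flush; mem=74
  op14 P1: load  L2 → I/S/O on L2; bus BusRd; mem=80
  op15 P0: store L0 := 41 → M/I/I on L0; bus BusRdX Flush; mem=9
  op16 P2: store L0 := 76 → I/I/M on L0; bus BusRdX Flush; mem=41
  op17 P2: store L0 := 4 → I/I/M on L0; bus (none); mem=41
  op18 P1: load  L0 → I/S/O on L0; bus BusRd; mem=41
  op19 P2: store L4 := 38 → I/I/M on L4; bus BusRdX Flush; mem=35
  op20 P2: load  L3 → O/I/S on L3; bus BusRd; mem=0
  op21 P0: store L1 := 68 → M/I/I on L1; bus BusRdX; mem=40
  op22 P1: load  L0 → I/S/O on L0; bus (none); mem=41
  op23 P2: load  L0 → I/S/O on L0; bus (none); mem=41
  op24 P0: store L6 := 52 → M/I/I on L6; bus BusRdX; mem=30
  op25 P2: load  L0 → I/S/O on L0; bus (none); mem=41
  op26 P2: load  L0 → I/S/O on L0; bus (none); mem=41
  op27 P0: load  L7 → S/I/S on L7; bus BusRd; mem=20
  op28 P0: load  L6 → M/I/I on L6; bus (none); mem=30

invalidations = 2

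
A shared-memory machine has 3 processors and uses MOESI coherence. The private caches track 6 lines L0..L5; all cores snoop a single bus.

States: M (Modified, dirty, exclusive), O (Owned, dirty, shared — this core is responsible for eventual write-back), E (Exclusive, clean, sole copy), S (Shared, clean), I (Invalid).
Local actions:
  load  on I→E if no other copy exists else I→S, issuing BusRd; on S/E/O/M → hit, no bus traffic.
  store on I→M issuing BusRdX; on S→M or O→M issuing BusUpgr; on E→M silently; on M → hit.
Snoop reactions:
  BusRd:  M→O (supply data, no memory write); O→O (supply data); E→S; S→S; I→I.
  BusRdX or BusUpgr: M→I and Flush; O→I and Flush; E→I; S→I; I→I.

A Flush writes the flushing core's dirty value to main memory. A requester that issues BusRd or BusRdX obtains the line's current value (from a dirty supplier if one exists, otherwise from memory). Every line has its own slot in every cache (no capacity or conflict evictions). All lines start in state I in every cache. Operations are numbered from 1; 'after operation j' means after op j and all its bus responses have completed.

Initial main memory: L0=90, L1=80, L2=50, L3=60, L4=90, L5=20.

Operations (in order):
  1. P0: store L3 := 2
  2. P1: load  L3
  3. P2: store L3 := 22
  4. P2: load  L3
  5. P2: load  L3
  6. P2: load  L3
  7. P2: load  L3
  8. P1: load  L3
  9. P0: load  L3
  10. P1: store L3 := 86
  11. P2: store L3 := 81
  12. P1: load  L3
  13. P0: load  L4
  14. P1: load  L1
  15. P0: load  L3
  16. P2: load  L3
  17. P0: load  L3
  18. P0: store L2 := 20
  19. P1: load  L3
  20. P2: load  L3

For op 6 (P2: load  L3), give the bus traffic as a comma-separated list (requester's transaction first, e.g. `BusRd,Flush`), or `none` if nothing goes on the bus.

1. P0: store L3 := 2  bus=[BusRdX]  L3: P0=M P1=I P2=I  mem[L3]=60
2. P1: load  L3  bus=[BusRd]  L3: P0=O P1=S P2=I  mem[L3]=60
3. P2: store L3 := 22  bus=[BusRdX,Flush]  L3: P0=I P1=I P2=M  mem[L3]=2
4. P2: load  L3  bus=[-]  L3: P0=I P1=I P2=M  mem[L3]=2
5. P2: load  L3  bus=[-]  L3: P0=I P1=I P2=M  mem[L3]=2
6. P2: load  L3  bus=[-]  L3: P0=I P1=I P2=M  mem[L3]=2
7. P2: load  L3  bus=[-]  L3: P0=I P1=I P2=M  mem[L3]=2
8. P1: load  L3  bus=[BusRd]  L3: P0=I P1=S P2=O  mem[L3]=2
9. P0: load  L3  bus=[BusRd]  L3: P0=S P1=S P2=O  mem[L3]=2
10. P1: store L3 := 86  bus=[BusUpgr,Flush]  L3: P0=I P1=M P2=I  mem[L3]=22
11. P2: store L3 := 81  bus=[BusRdX,Flush]  L3: P0=I P1=I P2=M  mem[L3]=86
12. P1: load  L3  bus=[BusRd]  L3: P0=I P1=S P2=O  mem[L3]=86
13. P0: load  L4  bus=[BusRd]  L4: P0=E P1=I P2=I  mem[L4]=90
14. P1: load  L1  bus=[BusRd]  L1: P0=I P1=E P2=I  mem[L1]=80
15. P0: load  L3  bus=[BusRd]  L3: P0=S P1=S P2=O  mem[L3]=86
16. P2: load  L3  bus=[-]  L3: P0=S P1=S P2=O  mem[L3]=86
17. P0: load  L3  bus=[-]  L3: P0=S P1=S P2=O  mem[L3]=86
18. P0: store L2 := 20  bus=[BusRdX]  L2: P0=M P1=I P2=I  mem[L2]=50
19. P1: load  L3  bus=[-]  L3: P0=S P1=S P2=O  mem[L3]=86
20. P2: load  L3  bus=[-]  L3: P0=S P1=S P2=O  mem[L3]=86

bus = none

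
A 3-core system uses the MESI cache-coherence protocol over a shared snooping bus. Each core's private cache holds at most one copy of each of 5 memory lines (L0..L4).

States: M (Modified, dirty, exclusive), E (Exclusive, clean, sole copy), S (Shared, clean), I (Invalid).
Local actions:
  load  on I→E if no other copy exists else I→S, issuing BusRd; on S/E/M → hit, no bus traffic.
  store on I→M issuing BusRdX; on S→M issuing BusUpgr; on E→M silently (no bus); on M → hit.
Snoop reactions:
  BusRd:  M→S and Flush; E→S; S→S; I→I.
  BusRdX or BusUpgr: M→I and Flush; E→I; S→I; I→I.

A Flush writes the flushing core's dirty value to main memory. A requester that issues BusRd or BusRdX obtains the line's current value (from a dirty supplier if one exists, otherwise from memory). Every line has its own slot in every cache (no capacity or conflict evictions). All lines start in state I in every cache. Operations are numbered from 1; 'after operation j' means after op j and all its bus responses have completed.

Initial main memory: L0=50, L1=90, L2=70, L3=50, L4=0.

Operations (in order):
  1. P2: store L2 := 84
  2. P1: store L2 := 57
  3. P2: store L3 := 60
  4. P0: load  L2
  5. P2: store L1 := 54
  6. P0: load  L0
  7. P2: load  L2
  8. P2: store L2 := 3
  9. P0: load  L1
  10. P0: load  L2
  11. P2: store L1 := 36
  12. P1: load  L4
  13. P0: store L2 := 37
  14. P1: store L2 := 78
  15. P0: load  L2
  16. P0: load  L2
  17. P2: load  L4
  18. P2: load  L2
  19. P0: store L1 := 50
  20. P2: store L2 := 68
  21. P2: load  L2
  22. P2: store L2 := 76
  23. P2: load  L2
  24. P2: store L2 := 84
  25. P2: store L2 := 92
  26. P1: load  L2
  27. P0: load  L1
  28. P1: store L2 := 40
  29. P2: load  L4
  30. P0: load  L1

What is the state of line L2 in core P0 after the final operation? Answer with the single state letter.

1. P2: store L2 := 84  bus=[BusRdX]  L2: P0=I P1=I P2=M  mem[L2]=70
2. P1: store L2 := 57  bus=[BusRdX,Flush]  L2: P0=I P1=M P2=I  mem[L2]=84
3. P2: store L3 := 60  bus=[BusRdX]  L3: P0=I P1=I P2=M  mem[L3]=50
4. P0: load  L2  bus=[BusRd,Flush]  L2: P0=S P1=S P2=I  mem[L2]=57
5. P2: store L1 := 54  bus=[BusRdX]  L1: P0=I P1=I P2=M  mem[L1]=90
6. P0: load  L0  bus=[BusRd]  L0: P0=E P1=I P2=I  mem[L0]=50
7. P2: load  L2  bus=[BusRd]  L2: P0=S P1=S P2=S  mem[L2]=57
8. P2: store L2 := 3  bus=[BusUpgr]  L2: P0=I P1=I P2=M  mem[L2]=57
9. P0: load  L1  bus=[BusRd,Flush]  L1: P0=S P1=I P2=S  mem[L1]=54
10. P0: load  L2  bus=[BusRd,Flush]  L2: P0=S P1=I P2=S  mem[L2]=3
11. P2: store L1 := 36  bus=[BusUpgr]  L1: P0=I P1=I P2=M  mem[L1]=54
12. P1: load  L4  bus=[BusRd]  L4: P0=I P1=E P2=I  mem[L4]=0
13. P0: store L2 := 37  bus=[BusUpgr]  L2: P0=M P1=I P2=I  mem[L2]=3
14. P1: store L2 := 78  bus=[BusRdX,Flush]  L2: P0=I P1=M P2=I  mem[L2]=37
15. P0: load  L2  bus=[BusRd,Flush]  L2: P0=S P1=S P2=I  mem[L2]=78
16. P0: load  L2  bus=[-]  L2: P0=S P1=S P2=I  mem[L2]=78
17. P2: load  L4  bus=[BusRd]  L4: P0=I P1=S P2=S  mem[L4]=0
18. P2: load  L2  bus=[BusRd]  L2: P0=S P1=S P2=S  mem[L2]=78
19. P0: store L1 := 50  bus=[BusRdX,Flush]  L1: P0=M P1=I P2=I  mem[L1]=36
20. P2: store L2 := 68  bus=[BusUpgr]  L2: P0=I P1=I P2=M  mem[L2]=78
21. P2: load  L2  bus=[-]  L2: P0=I P1=I P2=M  mem[L2]=78
22. P2: store L2 := 76  bus=[-]  L2: P0=I P1=I P2=M  mem[L2]=78
23. P2: load  L2  bus=[-]  L2: P0=I P1=I P2=M  mem[L2]=78
24. P2: store L2 := 84  bus=[-]  L2: P0=I P1=I P2=M  mem[L2]=78
25. P2: store L2 := 92  bus=[-]  L2: P0=I P1=I P2=M  mem[L2]=78
26. P1: load  L2  bus=[BusRd,Flush]  L2: P0=I P1=S P2=S  mem[L2]=92
27. P0: load  L1  bus=[-]  L1: P0=M P1=I P2=I  mem[L1]=36
28. P1: store L2 := 40  bus=[BusUpgr]  L2: P0=I P1=M P2=I  mem[L2]=92
29. P2: load  L4  bus=[-]  L4: P0=I P1=S P2=S  mem[L4]=0
30. P0: load  L1  bus=[-]  L1: P0=M P1=I P2=I  mem[L1]=36

state = I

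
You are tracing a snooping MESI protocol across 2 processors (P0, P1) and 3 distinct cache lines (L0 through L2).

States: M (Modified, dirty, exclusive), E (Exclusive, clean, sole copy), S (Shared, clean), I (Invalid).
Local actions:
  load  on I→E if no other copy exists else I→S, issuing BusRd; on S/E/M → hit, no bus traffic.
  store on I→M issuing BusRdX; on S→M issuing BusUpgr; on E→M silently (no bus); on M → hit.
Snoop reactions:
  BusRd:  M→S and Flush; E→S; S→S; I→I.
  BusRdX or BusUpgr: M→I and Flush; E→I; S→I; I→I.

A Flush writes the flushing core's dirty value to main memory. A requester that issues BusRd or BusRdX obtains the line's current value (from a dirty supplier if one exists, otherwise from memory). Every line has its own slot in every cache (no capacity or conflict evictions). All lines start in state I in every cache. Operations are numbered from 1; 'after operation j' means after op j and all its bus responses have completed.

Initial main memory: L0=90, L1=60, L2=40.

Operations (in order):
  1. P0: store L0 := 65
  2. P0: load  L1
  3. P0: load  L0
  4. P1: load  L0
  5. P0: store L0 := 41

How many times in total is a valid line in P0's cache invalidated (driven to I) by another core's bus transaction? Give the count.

step 1: P0: store L0 := 65  ⟶  MI  (L0)  txn=BusRdX  M[L0]=90
step 2: P0: load  L1  ⟶  EI  (L1)  txn=BusRd  M[L1]=60
step 3: P0: load  L0  ⟶  MI  (L0)  txn=∅  M[L0]=90
step 4: P1: load  L0  ⟶  SS  (L0)  txn=BusRd+Flush  M[L0]=65
step 5: P0: store L0 := 41  ⟶  MI  (L0)  txn=BusUpgr  M[L0]=65

invalidations = 0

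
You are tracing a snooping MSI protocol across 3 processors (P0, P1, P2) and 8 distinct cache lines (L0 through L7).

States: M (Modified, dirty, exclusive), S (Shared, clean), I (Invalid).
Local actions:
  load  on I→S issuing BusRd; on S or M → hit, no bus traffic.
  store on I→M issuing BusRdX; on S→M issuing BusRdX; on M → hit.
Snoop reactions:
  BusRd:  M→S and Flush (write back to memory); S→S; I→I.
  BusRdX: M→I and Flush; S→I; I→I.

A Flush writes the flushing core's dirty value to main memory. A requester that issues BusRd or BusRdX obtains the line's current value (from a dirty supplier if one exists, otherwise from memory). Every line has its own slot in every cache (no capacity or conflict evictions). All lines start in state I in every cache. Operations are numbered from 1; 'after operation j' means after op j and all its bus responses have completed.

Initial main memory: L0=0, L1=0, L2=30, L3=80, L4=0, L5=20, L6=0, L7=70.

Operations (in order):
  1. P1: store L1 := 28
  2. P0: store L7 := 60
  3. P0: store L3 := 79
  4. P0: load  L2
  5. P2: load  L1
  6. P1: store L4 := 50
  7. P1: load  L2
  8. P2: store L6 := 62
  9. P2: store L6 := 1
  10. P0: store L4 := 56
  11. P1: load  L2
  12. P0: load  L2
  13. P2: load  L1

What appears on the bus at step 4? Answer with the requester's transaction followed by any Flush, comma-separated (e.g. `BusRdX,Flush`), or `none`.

step 1: P1: store L1 := 28  ⟶  IMI  (L1)  txn=BusRdX  M[L1]=0
step 2: P0: store L7 := 60  ⟶  MII  (L7)  txn=BusRdX  M[L7]=70
step 3: P0: store L3 := 79  ⟶  MII  (L3)  txn=BusRdX  M[L3]=80
step 4: P0: load  L2  ⟶  SII  (L2)  txn=BusRd  M[L2]=30
step 5: P2: load  L1  ⟶  ISS  (L1)  txn=BusRd+Flush  M[L1]=28
step 6: P1: store L4 := 50  ⟶  IMI  (L4)  txn=BusRdX  M[L4]=0
step 7: P1: load  L2  ⟶  SSI  (L2)  txn=BusRd  M[L2]=30
step 8: P2: store L6 := 62  ⟶  IIM  (L6)  txn=BusRdX  M[L6]=0
step 9: P2: store L6 := 1  ⟶  IIM  (L6)  txn=∅  M[L6]=0
step 10: P0: store L4 := 56  ⟶  MII  (L4)  txn=BusRdX+Flush  M[L4]=50
step 11: P1: load  L2  ⟶  SSI  (L2)  txn=∅  M[L2]=30
step 12: P0: load  L2  ⟶  SSI  (L2)  txn=∅  M[L2]=30
step 13: P2: load  L1  ⟶  ISS  (L1)  txn=∅  M[L1]=28

bus = BusRd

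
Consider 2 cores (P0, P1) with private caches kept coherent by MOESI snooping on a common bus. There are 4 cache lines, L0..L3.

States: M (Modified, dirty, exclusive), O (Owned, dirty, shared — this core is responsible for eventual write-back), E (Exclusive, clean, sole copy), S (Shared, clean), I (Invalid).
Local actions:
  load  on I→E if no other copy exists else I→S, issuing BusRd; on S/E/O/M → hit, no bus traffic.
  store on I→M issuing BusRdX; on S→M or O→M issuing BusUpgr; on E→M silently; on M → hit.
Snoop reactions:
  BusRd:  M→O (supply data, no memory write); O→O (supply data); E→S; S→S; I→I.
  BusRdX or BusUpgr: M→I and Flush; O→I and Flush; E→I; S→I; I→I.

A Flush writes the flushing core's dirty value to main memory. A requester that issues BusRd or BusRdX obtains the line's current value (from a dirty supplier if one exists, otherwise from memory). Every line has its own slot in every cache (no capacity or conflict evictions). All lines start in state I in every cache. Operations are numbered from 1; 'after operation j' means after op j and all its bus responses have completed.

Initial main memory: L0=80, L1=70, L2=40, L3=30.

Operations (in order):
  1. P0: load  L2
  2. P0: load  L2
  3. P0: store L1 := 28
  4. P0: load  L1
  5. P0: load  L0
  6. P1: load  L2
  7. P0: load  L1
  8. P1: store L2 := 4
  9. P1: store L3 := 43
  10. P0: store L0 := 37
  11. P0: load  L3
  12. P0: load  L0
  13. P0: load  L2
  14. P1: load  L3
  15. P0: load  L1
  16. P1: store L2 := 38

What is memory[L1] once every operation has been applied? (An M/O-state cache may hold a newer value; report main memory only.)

step 1: P0: load  L2  ⟶  EI  (L2)  txn=BusRd  M[L2]=40
step 2: P0: load  L2  ⟶  EI  (L2)  txn=∅  M[L2]=40
step 3: P0: store L1 := 28  ⟶  MI  (L1)  txn=BusRdX  M[L1]=70
step 4: P0: load  L1  ⟶  MI  (L1)  txn=∅  M[L1]=70
step 5: P0: load  L0  ⟶  EI  (L0)  txn=BusRd  M[L0]=80
step 6: P1: load  L2  ⟶  SS  (L2)  txn=BusRd  M[L2]=40
step 7: P0: load  L1  ⟶  MI  (L1)  txn=∅  M[L1]=70
step 8: P1: store L2 := 4  ⟶  IM  (L2)  txn=BusUpgr  M[L2]=40
step 9: P1: store L3 := 43  ⟶  IM  (L3)  txn=BusRdX  M[L3]=30
step 10: P0: store L0 := 37  ⟶  MI  (L0)  txn=∅  M[L0]=80
step 11: P0: load  L3  ⟶  SO  (L3)  txn=BusRd  M[L3]=30
step 12: P0: load  L0  ⟶  MI  (L0)  txn=∅  M[L0]=80
step 13: P0: load  L2  ⟶  SO  (L2)  txn=BusRd  M[L2]=40
step 14: P1: load  L3  ⟶  SO  (L3)  txn=∅  M[L3]=30
step 15: P0: load  L1  ⟶  MI  (L1)  txn=∅  M[L1]=70
step 16: P1: store L2 := 38  ⟶  IM  (L2)  txn=BusUpgr  M[L2]=40

memory[L1] = 70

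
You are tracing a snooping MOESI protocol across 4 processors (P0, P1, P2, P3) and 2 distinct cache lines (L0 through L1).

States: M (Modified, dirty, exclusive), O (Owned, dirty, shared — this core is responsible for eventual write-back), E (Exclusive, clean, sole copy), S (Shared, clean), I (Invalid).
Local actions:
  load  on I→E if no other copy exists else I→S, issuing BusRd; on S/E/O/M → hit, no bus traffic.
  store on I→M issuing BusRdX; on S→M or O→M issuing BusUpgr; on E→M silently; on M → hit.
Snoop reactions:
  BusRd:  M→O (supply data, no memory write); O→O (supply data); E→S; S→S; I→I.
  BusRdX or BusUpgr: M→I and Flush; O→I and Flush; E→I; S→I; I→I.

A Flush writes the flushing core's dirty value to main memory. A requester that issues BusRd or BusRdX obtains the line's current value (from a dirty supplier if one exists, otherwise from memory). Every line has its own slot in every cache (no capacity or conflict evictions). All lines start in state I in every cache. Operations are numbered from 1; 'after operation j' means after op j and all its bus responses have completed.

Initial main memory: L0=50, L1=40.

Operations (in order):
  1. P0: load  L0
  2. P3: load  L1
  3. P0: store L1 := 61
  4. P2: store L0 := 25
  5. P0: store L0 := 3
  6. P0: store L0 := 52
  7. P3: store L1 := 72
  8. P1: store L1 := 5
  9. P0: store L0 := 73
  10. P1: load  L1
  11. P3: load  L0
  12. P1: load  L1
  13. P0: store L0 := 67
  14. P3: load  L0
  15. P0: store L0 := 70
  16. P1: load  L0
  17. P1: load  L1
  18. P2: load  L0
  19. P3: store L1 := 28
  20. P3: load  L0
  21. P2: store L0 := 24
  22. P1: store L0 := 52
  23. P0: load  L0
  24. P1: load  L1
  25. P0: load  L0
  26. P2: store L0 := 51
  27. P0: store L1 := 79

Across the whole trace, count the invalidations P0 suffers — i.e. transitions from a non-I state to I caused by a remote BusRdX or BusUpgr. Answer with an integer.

invalidations = 4

  op1 P0: load  L0 → E/I/I/I on L0; bus BusRd; mem=50
  op2 P3: load  L1 → I/I/I/E on L1; bus BusRd; mem=40
  op3 P0: store L1 := 61 → M/I/I/I on L1; bus BusRdX; mem=40
  op4 P2: store L0 := 25 → I/I/M/I on L0; bus BusRdX; mem=50
  op5 P0: store L0 := 3 → M/I/I/I on L0; bus BusRdX Flush; mem=25
  op6 P0: store L0 := 52 → M/I/I/I on L0; bus (none); mem=25
  op7 P3: store L1 := 72 → I/I/I/M on L1; bus BusRdX Flush; mem=61
  op8 P1: store L1 := 5 → I/M/I/I on L1; bus BusRdX Flush; mem=72
  op9 P0: store L0 := 73 → M/I/I/I on L0; bus (none); mem=25
  op10 P1: load  L1 → I/M/I/I on L1; bus (none); mem=72
  op11 P3: load  L0 → O/I/I/S on L0; bus BusRd; mem=25
  op12 P1: load  L1 → I/M/I/I on L1; bus (none); mem=72
  op13 P0: store L0 := 67 → M/I/I/I on L0; bus BusUpgr; mem=25
  op14 P3: load  L0 → O/I/I/S on L0; bus BusRd; mem=25
  op15 P0: store L0 := 70 → M/I/I/I on L0; bus BusUpgr; mem=25
  op16 P1: load  L0 → O/S/I/I on L0; bus BusRd; mem=25
  op17 P1: load  L1 → I/M/I/I on L1; bus (none); mem=72
  op18 P2: load  L0 → O/S/S/I on L0; bus BusRd; mem=25
  op19 P3: store L1 := 28 → I/I/I/M on L1; bus BusRdX Flush; mem=5
  op20 P3: load  L0 → O/S/S/S on L0; bus BusRd; mem=25
  op21 P2: store L0 := 24 → I/I/M/I on L0; bus BusUpgr Flush; mem=70
  op22 P1: store L0 := 52 → I/M/I/I on L0; bus BusRdX Flush; mem=24
  op23 P0: load  L0 → S/O/I/I on L0; bus BusRd; mem=24
  op24 P1: load  L1 → I/S/I/O on L1; bus BusRd; mem=5
  op25 P0: load  L0 → S/O/I/I on L0; bus (none); mem=24
  op26 P2: store L0 := 51 → I/I/M/I on L0; bus BusRdX Flush; mem=52
  op27 P0: store L1 := 79 → M/I/I/I on L1; bus BusRdX Flush; mem=28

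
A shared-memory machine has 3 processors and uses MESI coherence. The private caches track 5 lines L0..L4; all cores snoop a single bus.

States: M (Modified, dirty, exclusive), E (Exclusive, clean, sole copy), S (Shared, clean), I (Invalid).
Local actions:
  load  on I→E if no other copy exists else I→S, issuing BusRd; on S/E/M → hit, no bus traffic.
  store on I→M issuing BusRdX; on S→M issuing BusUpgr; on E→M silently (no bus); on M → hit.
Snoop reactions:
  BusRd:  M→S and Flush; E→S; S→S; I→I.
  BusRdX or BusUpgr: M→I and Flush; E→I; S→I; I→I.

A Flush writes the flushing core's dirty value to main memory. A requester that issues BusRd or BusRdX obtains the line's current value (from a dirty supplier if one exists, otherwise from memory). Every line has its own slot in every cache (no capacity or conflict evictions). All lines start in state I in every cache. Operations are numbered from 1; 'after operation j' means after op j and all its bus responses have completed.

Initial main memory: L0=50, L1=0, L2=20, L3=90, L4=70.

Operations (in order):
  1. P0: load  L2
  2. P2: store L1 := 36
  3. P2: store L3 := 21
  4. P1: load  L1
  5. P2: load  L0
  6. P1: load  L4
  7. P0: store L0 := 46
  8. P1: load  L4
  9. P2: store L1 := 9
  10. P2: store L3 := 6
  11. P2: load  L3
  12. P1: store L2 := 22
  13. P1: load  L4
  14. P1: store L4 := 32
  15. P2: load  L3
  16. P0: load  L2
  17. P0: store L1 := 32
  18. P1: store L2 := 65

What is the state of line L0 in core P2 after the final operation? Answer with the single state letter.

  op1 P0: load  L2 → E/I/I on L2; bus BusRd; mem=20
  op2 P2: store L1 := 36 → I/I/M on L1; bus BusRdX; mem=0
  op3 P2: store L3 := 21 → I/I/M on L3; bus BusRdX; mem=90
  op4 P1: load  L1 → I/S/S on L1; bus BusRd Flush; mem=36
  op5 P2: load  L0 → I/I/E on L0; bus BusRd; mem=50
  op6 P1: load  L4 → I/E/I on L4; bus BusRd; mem=70
  op7 P0: store L0 := 46 → M/I/I on L0; bus BusRdX; mem=50
  op8 P1: load  L4 → I/E/I on L4; bus (none); mem=70
  op9 P2: store L1 := 9 → I/I/M on L1; bus BusUpgr; mem=36
  op10 P2: store L3 := 6 → I/I/M on L3; bus (none); mem=90
  op11 P2: load  L3 → I/I/M on L3; bus (none); mem=90
  op12 P1: store L2 := 22 → I/M/I on L2; bus BusRdX; mem=20
  op13 P1: load  L4 → I/E/I on L4; bus (none); mem=70
  op14 P1: store L4 := 32 → I/M/I on L4; bus (none); mem=70
  op15 P2: load  L3 → I/I/M on L3; bus (none); mem=90
  op16 P0: load  L2 → S/S/I on L2; bus BusRd Flush; mem=22
  op17 P0: store L1 := 32 → M/I/I on L1; bus BusRdX Flush; mem=9
  op18 P1: store L2 := 65 → I/M/I on L2; bus BusUpgr; mem=22

state = I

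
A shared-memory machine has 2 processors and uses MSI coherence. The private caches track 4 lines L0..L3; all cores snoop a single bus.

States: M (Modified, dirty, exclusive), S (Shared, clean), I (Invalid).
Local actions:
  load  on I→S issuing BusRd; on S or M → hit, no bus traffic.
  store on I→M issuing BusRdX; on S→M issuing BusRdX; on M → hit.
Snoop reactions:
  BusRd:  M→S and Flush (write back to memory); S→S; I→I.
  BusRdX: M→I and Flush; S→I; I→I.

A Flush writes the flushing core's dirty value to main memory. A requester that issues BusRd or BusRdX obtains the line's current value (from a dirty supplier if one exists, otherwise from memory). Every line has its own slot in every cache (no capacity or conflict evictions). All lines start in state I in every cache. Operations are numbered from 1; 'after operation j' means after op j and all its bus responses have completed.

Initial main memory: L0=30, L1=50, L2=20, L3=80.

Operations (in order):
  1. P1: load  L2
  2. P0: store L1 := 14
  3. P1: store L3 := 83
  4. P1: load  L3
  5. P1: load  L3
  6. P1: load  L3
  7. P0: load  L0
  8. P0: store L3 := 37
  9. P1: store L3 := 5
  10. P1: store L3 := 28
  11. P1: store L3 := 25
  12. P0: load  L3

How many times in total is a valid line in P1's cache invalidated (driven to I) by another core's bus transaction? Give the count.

[1] P1: load  L2 | P0:I, P1:S(20) | bus: BusRd
[2] P0: store L1 := 14 | P0:M(14), P1:I | bus: BusRdX
[3] P1: store L3 := 83 | P0:I, P1:M(83) | bus: BusRdX
[4] P1: load  L3 | P0:I, P1:M(83) | bus: none
[5] P1: load  L3 | P0:I, P1:M(83) | bus: none
[6] P1: load  L3 | P0:I, P1:M(83) | bus: none
[7] P0: load  L0 | P0:S(30), P1:I | bus: BusRd
[8] P0: store L3 := 37 | P0:M(37), P1:I | bus: BusRdX,Flush
[9] P1: store L3 := 5 | P0:I, P1:M(5) | bus: BusRdX,Flush
[10] P1: store L3 := 28 | P0:I, P1:M(28) | bus: none
[11] P1: store L3 := 25 | P0:I, P1:M(25) | bus: none
[12] P0: load  L3 | P0:S(25), P1:S(25) | bus: BusRd,Flush

invalidations = 1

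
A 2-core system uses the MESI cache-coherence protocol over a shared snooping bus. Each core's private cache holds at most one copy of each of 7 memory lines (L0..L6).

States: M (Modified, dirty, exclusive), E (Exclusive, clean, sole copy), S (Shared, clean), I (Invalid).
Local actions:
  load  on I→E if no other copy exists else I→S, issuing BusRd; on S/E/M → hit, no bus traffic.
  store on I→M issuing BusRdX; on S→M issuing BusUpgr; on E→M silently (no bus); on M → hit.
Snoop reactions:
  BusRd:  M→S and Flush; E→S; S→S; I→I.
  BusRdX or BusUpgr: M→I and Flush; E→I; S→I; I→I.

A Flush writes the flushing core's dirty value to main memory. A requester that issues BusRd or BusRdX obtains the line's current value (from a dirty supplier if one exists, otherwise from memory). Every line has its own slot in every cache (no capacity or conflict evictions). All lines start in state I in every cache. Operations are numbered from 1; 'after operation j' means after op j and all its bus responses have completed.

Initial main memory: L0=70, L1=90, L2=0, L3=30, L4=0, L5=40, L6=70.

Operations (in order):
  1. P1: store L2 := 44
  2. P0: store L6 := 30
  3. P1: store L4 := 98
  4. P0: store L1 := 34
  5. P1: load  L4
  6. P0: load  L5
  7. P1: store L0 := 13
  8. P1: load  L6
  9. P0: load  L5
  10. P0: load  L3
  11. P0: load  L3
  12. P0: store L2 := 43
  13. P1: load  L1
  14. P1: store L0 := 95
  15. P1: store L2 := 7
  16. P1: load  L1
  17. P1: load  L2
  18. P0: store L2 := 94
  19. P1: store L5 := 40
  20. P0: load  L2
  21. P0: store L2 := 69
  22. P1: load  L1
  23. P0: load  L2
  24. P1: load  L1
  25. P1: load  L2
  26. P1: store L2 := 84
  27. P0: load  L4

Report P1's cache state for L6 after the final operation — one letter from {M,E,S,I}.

state = S

1. P1: store L2 := 44  bus=[BusRdX]  L2: P0=I P1=M  mem[L2]=0
2. P0: store L6 := 30  bus=[BusRdX]  L6: P0=M P1=I  mem[L6]=70
3. P1: store L4 := 98  bus=[BusRdX]  L4: P0=I P1=M  mem[L4]=0
4. P0: store L1 := 34  bus=[BusRdX]  L1: P0=M P1=I  mem[L1]=90
5. P1: load  L4  bus=[-]  L4: P0=I P1=M  mem[L4]=0
6. P0: load  L5  bus=[BusRd]  L5: P0=E P1=I  mem[L5]=40
7. P1: store L0 := 13  bus=[BusRdX]  L0: P0=I P1=M  mem[L0]=70
8. P1: load  L6  bus=[BusRd,Flush]  L6: P0=S P1=S  mem[L6]=30
9. P0: load  L5  bus=[-]  L5: P0=E P1=I  mem[L5]=40
10. P0: load  L3  bus=[BusRd]  L3: P0=E P1=I  mem[L3]=30
11. P0: load  L3  bus=[-]  L3: P0=E P1=I  mem[L3]=30
12. P0: store L2 := 43  bus=[BusRdX,Flush]  L2: P0=M P1=I  mem[L2]=44
13. P1: load  L1  bus=[BusRd,Flush]  L1: P0=S P1=S  mem[L1]=34
14. P1: store L0 := 95  bus=[-]  L0: P0=I P1=M  mem[L0]=70
15. P1: store L2 := 7  bus=[BusRdX,Flush]  L2: P0=I P1=M  mem[L2]=43
16. P1: load  L1  bus=[-]  L1: P0=S P1=S  mem[L1]=34
17. P1: load  L2  bus=[-]  L2: P0=I P1=M  mem[L2]=43
18. P0: store L2 := 94  bus=[BusRdX,Flush]  L2: P0=M P1=I  mem[L2]=7
19. P1: store L5 := 40  bus=[BusRdX]  L5: P0=I P1=M  mem[L5]=40
20. P0: load  L2  bus=[-]  L2: P0=M P1=I  mem[L2]=7
21. P0: store L2 := 69  bus=[-]  L2: P0=M P1=I  mem[L2]=7
22. P1: load  L1  bus=[-]  L1: P0=S P1=S  mem[L1]=34
23. P0: load  L2  bus=[-]  L2: P0=M P1=I  mem[L2]=7
24. P1: load  L1  bus=[-]  L1: P0=S P1=S  mem[L1]=34
25. P1: load  L2  bus=[BusRd,Flush]  L2: P0=S P1=S  mem[L2]=69
26. P1: store L2 := 84  bus=[BusUpgr]  L2: P0=I P1=M  mem[L2]=69
27. P0: load  L4  bus=[BusRd,Flush]  L4: P0=S P1=S  mem[L4]=98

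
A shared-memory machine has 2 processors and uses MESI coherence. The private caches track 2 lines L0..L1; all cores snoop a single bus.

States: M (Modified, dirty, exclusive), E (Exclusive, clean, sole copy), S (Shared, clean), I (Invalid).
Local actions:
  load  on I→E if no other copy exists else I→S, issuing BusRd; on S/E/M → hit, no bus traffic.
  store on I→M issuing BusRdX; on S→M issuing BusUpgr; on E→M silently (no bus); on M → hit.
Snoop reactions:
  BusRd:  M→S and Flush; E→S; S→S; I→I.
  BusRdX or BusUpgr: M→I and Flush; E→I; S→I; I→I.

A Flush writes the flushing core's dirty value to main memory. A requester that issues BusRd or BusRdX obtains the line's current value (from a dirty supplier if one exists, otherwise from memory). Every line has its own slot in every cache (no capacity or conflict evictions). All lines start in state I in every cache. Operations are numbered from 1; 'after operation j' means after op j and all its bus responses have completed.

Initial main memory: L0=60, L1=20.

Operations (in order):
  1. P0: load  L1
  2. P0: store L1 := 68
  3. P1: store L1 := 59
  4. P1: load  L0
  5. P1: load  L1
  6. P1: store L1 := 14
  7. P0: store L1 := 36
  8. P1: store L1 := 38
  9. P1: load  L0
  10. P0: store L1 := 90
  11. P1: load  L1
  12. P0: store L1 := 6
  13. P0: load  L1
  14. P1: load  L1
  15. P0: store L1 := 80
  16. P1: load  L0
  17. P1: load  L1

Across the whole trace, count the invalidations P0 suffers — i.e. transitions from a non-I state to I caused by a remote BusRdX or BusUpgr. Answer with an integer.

invalidations = 2

step 1: P0: load  L1  ⟶  EI  (L1)  txn=BusRd  M[L1]=20
step 2: P0: store L1 := 68  ⟶  MI  (L1)  txn=∅  M[L1]=20
step 3: P1: store L1 := 59  ⟶  IM  (L1)  txn=BusRdX+Flush  M[L1]=68
step 4: P1: load  L0  ⟶  IE  (L0)  txn=BusRd  M[L0]=60
step 5: P1: load  L1  ⟶  IM  (L1)  txn=∅  M[L1]=68
step 6: P1: store L1 := 14  ⟶  IM  (L1)  txn=∅  M[L1]=68
step 7: P0: store L1 := 36  ⟶  MI  (L1)  txn=BusRdX+Flush  M[L1]=14
step 8: P1: store L1 := 38  ⟶  IM  (L1)  txn=BusRdX+Flush  M[L1]=36
step 9: P1: load  L0  ⟶  IE  (L0)  txn=∅  M[L0]=60
step 10: P0: store L1 := 90  ⟶  MI  (L1)  txn=BusRdX+Flush  M[L1]=38
step 11: P1: load  L1  ⟶  SS  (L1)  txn=BusRd+Flush  M[L1]=90
step 12: P0: store L1 := 6  ⟶  MI  (L1)  txn=BusUpgr  M[L1]=90
step 13: P0: load  L1  ⟶  MI  (L1)  txn=∅  M[L1]=90
step 14: P1: load  L1  ⟶  SS  (L1)  txn=BusRd+Flush  M[L1]=6
step 15: P0: store L1 := 80  ⟶  MI  (L1)  txn=BusUpgr  M[L1]=6
step 16: P1: load  L0  ⟶  IE  (L0)  txn=∅  M[L0]=60
step 17: P1: load  L1  ⟶  SS  (L1)  txn=BusRd+Flush  M[L1]=80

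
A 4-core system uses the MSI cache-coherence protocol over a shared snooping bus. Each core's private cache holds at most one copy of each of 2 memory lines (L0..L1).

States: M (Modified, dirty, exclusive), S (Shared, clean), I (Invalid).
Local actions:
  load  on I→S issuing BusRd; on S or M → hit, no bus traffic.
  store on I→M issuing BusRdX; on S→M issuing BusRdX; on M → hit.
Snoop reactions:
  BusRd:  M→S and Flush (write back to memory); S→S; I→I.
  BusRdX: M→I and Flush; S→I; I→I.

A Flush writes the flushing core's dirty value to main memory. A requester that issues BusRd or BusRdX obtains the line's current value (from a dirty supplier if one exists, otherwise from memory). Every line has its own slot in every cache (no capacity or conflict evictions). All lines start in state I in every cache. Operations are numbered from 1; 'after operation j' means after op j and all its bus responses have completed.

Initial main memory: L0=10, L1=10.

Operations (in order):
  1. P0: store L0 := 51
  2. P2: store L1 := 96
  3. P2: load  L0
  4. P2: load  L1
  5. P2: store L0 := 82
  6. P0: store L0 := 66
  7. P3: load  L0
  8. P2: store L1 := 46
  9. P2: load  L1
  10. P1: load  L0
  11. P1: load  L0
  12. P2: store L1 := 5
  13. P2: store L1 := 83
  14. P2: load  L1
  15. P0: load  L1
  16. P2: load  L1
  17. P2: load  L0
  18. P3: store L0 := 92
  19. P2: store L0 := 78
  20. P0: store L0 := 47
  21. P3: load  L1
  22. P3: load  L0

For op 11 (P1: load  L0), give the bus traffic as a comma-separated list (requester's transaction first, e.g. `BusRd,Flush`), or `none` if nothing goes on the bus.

step 1: P0: store L0 := 51  ⟶  MIII  (L0)  txn=BusRdX  M[L0]=10
step 2: P2: store L1 := 96  ⟶  IIMI  (L1)  txn=BusRdX  M[L1]=10
step 3: P2: load  L0  ⟶  SISI  (L0)  txn=BusRd+Flush  M[L0]=51
step 4: P2: load  L1  ⟶  IIMI  (L1)  txn=∅  M[L1]=10
step 5: P2: store L0 := 82  ⟶  IIMI  (L0)  txn=BusRdX  M[L0]=51
step 6: P0: store L0 := 66  ⟶  MIII  (L0)  txn=BusRdX+Flush  M[L0]=82
step 7: P3: load  L0  ⟶  SIIS  (L0)  txn=BusRd+Flush  M[L0]=66
step 8: P2: store L1 := 46  ⟶  IIMI  (L1)  txn=∅  M[L1]=10
step 9: P2: load  L1  ⟶  IIMI  (L1)  txn=∅  M[L1]=10
step 10: P1: load  L0  ⟶  SSIS  (L0)  txn=BusRd  M[L0]=66
step 11: P1: load  L0  ⟶  SSIS  (L0)  txn=∅  M[L0]=66
step 12: P2: store L1 := 5  ⟶  IIMI  (L1)  txn=∅  M[L1]=10
step 13: P2: store L1 := 83  ⟶  IIMI  (L1)  txn=∅  M[L1]=10
step 14: P2: load  L1  ⟶  IIMI  (L1)  txn=∅  M[L1]=10
step 15: P0: load  L1  ⟶  SISI  (L1)  txn=BusRd+Flush  M[L1]=83
step 16: P2: load  L1  ⟶  SISI  (L1)  txn=∅  M[L1]=83
step 17: P2: load  L0  ⟶  SSSS  (L0)  txn=BusRd  M[L0]=66
step 18: P3: store L0 := 92  ⟶  IIIM  (L0)  txn=BusRdX  M[L0]=66
step 19: P2: store L0 := 78  ⟶  IIMI  (L0)  txn=BusRdX+Flush  M[L0]=92
step 20: P0: store L0 := 47  ⟶  MIII  (L0)  txn=BusRdX+Flush  M[L0]=78
step 21: P3: load  L1  ⟶  SISS  (L1)  txn=BusRd  M[L1]=83
step 22: P3: load  L0  ⟶  SIIS  (L0)  txn=BusRd+Flush  M[L0]=47

bus = none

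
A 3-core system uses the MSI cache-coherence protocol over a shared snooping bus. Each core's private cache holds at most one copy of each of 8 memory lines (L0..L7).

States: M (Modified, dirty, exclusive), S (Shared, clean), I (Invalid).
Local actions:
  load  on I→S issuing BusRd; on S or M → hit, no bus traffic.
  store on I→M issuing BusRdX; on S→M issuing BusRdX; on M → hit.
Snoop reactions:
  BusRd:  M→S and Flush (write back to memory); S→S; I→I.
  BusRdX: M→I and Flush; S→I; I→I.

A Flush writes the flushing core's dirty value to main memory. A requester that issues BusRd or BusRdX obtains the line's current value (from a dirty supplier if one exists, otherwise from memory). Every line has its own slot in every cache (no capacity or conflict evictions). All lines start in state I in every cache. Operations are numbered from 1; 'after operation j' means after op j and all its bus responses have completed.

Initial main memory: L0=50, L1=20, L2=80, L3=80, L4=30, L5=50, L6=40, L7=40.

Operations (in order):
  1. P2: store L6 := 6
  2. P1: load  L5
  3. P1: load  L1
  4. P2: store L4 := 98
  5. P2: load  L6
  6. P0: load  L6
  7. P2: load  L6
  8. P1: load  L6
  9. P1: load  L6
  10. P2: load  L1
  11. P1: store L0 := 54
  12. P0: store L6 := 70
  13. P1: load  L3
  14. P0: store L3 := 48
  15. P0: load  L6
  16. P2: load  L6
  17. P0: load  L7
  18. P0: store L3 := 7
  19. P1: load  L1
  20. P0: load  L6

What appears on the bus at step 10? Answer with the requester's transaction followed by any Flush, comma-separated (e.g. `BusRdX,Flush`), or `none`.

bus = BusRd

1. P2: store L6 := 6  bus=[BusRdX]  L6: P0=I P1=I P2=M  mem[L6]=40
2. P1: load  L5  bus=[BusRd]  L5: P0=I P1=S P2=I  mem[L5]=50
3. P1: load  L1  bus=[BusRd]  L1: P0=I P1=S P2=I  mem[L1]=20
4. P2: store L4 := 98  bus=[BusRdX]  L4: P0=I P1=I P2=M  mem[L4]=30
5. P2: load  L6  bus=[-]  L6: P0=I P1=I P2=M  mem[L6]=40
6. P0: load  L6  bus=[BusRd,Flush]  L6: P0=S P1=I P2=S  mem[L6]=6
7. P2: load  L6  bus=[-]  L6: P0=S P1=I P2=S  mem[L6]=6
8. P1: load  L6  bus=[BusRd]  L6: P0=S P1=S P2=S  mem[L6]=6
9. P1: load  L6  bus=[-]  L6: P0=S P1=S P2=S  mem[L6]=6
10. P2: load  L1  bus=[BusRd]  L1: P0=I P1=S P2=S  mem[L1]=20
11. P1: store L0 := 54  bus=[BusRdX]  L0: P0=I P1=M P2=I  mem[L0]=50
12. P0: store L6 := 70  bus=[BusRdX]  L6: P0=M P1=I P2=I  mem[L6]=6
13. P1: load  L3  bus=[BusRd]  L3: P0=I P1=S P2=I  mem[L3]=80
14. P0: store L3 := 48  bus=[BusRdX]  L3: P0=M P1=I P2=I  mem[L3]=80
15. P0: load  L6  bus=[-]  L6: P0=M P1=I P2=I  mem[L6]=6
16. P2: load  L6  bus=[BusRd,Flush]  L6: P0=S P1=I P2=S  mem[L6]=70
17. P0: load  L7  bus=[BusRd]  L7: P0=S P1=I P2=I  mem[L7]=40
18. P0: store L3 := 7  bus=[-]  L3: P0=M P1=I P2=I  mem[L3]=80
19. P1: load  L1  bus=[-]  L1: P0=I P1=S P2=S  mem[L1]=20
20. P0: load  L6  bus=[-]  L6: P0=S P1=I P2=S  mem[L6]=70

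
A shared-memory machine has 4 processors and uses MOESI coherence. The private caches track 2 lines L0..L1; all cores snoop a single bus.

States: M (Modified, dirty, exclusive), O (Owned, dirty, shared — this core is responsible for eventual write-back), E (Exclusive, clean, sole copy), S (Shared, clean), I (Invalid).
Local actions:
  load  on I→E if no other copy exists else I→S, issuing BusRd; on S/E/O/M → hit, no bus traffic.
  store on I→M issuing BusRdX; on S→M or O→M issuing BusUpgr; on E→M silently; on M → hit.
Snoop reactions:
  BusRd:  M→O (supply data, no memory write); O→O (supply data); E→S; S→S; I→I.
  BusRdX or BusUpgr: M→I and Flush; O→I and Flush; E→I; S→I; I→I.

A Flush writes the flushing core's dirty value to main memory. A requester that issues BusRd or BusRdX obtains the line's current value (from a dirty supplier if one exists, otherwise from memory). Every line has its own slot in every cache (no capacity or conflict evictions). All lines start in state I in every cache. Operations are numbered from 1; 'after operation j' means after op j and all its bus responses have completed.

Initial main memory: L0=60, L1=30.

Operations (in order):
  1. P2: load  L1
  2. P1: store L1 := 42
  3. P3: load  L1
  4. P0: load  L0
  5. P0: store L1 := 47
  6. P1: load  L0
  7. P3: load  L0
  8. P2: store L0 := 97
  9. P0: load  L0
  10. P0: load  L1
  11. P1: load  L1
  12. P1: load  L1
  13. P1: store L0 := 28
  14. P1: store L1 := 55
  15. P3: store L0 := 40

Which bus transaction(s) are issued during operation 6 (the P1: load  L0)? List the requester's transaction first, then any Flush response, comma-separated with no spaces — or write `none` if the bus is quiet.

  op1 P2: load  L1 → I/I/E/I on L1; bus BusRd; mem=30
  op2 P1: store L1 := 42 → I/M/I/I on L1; bus BusRdX; mem=30
  op3 P3: load  L1 → I/O/I/S on L1; bus BusRd; mem=30
  op4 P0: load  L0 → E/I/I/I on L0; bus BusRd; mem=60
  op5 P0: store L1 := 47 → M/I/I/I on L1; bus BusRdX Flush; mem=42
  op6 P1: load  L0 → S/S/I/I on L0; bus BusRd; mem=60
  op7 P3: load  L0 → S/S/I/S on L0; bus BusRd; mem=60
  op8 P2: store L0 := 97 → I/I/M/I on L0; bus BusRdX; mem=60
  op9 P0: load  L0 → S/I/O/I on L0; bus BusRd; mem=60
  op10 P0: load  L1 → M/I/I/I on L1; bus (none); mem=42
  op11 P1: load  L1 → O/S/I/I on L1; bus BusRd; mem=42
  op12 P1: load  L1 → O/S/I/I on L1; bus (none); mem=42
  op13 P1: store L0 := 28 → I/M/I/I on L0; bus BusRdX Flush; mem=97
  op14 P1: store L1 := 55 → I/M/I/I on L1; bus BusUpgr Flush; mem=47
  op15 P3: store L0 := 40 → I/I/I/M on L0; bus BusRdX Flush; mem=28

bus = BusRd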